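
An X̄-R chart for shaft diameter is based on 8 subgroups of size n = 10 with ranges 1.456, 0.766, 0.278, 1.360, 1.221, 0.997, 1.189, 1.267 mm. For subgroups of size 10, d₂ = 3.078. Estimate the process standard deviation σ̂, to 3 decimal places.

R̄ = (1.456 + 0.766 + 0.278 + 1.360 + 1.221 + 0.997 + 1.189 + 1.267) / 8 = 1.0668
σ̂ = R̄ / d₂ = 1.0668 / 3.078 = 0.3466

0.347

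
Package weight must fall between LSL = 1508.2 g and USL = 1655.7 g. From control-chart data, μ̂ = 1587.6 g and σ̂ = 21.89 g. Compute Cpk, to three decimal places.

Cpu = (USL − μ̂) / (3σ̂) = (1655.7 − 1587.6) / (3 × 21.89) = 1.0370; Cpl = (μ̂ − LSL) / (3σ̂) = (1587.6 − 1508.2) / (3 × 21.89) = 1.2091; Cpk = min(Cpu, Cpl) = 1.0370

1.037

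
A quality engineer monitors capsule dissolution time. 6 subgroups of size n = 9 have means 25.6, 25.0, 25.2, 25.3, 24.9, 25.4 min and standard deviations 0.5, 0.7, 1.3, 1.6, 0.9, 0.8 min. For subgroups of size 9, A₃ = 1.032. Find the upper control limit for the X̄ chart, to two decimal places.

26.23

X̄̄ = (25.6 + 25.0 + 25.2 + 25.3 + 24.9 + 25.4) / 6 = 25.2333
s̄ = (0.5 + 0.7 + 1.3 + 1.6 + 0.9 + 0.8) / 6 = 0.9667
UCL = X̄̄ + A₃·s̄ = 25.2333 + 1.032 × 0.9667 = 26.2309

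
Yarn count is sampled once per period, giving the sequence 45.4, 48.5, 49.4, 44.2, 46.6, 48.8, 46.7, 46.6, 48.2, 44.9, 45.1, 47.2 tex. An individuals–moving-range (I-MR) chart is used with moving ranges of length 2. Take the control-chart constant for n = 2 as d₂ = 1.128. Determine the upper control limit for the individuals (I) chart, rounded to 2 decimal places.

X̄ = (45.4 + 48.5 + 49.4 + 44.2 + 46.6 + 48.8 + 46.7 + 46.6 + 48.2 + 44.9 + 45.1 + 47.2) / 12 = 46.8000
Moving ranges: 3.1, 0.9, 5.2, 2.4, 2.2, 2.1, 0.1, 1.6, 3.3, 0.2, 2.1; M̄R̄ = 23.2000 / 11 = 2.1091
UCL = X̄ + 3·M̄R̄/d₂ = 46.8000 + 3 × 2.1091 / 1.128 = 52.4093

52.41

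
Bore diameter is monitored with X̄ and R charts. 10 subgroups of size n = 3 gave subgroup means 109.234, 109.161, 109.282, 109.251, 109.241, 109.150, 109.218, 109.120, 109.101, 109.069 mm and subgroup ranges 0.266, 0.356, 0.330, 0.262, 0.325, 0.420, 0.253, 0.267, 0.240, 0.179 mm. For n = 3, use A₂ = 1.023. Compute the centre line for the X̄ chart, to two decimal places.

109.18

X̄̄ = (109.234 + 109.161 + 109.282 + 109.251 + 109.241 + 109.150 + 109.218 + 109.120 + 109.101 + 109.069) / 10 = 1091.8270 / 10 = 109.1827
CL = X̄̄ = 109.1827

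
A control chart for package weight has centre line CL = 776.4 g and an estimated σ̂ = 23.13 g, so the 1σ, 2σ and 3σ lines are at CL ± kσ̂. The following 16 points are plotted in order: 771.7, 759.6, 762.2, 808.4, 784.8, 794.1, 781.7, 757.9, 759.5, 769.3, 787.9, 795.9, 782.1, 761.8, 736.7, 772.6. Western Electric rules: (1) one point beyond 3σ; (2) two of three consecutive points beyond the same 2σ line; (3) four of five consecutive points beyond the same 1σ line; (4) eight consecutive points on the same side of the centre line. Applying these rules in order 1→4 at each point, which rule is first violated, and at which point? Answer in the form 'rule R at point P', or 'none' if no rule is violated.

Zone of each point (C = within 1σ̂, B = 1σ̂–2σ̂, A = 2σ̂–3σ̂, * = beyond 3σ̂; sign = side of CL): 1:-C, 2:-C, 3:-C, 4:+B, 5:+C, 6:+C, 7:+C, 8:-C, 9:-C, 10:-C, 11:+C, 12:+C, 13:+C, 14:-C, 15:-B, 16:-C
No rule fires across all 16 points.

none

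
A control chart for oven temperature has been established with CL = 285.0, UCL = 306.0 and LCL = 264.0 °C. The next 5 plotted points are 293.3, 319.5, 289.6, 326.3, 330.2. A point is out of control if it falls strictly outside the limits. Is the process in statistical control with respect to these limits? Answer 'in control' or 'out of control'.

out of control

Compare each point to [264.0, 306.0]: sample 2 = 319.5 > UCL; sample 4 = 326.3 > UCL; sample 5 = 330.2 > UCL.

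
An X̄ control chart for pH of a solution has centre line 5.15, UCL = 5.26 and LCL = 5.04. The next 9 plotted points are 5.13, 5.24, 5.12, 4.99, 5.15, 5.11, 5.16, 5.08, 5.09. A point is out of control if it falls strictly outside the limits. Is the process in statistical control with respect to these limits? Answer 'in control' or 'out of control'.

Compare each point to [5.04, 5.26]: sample 4 = 4.99 < LCL.

out of control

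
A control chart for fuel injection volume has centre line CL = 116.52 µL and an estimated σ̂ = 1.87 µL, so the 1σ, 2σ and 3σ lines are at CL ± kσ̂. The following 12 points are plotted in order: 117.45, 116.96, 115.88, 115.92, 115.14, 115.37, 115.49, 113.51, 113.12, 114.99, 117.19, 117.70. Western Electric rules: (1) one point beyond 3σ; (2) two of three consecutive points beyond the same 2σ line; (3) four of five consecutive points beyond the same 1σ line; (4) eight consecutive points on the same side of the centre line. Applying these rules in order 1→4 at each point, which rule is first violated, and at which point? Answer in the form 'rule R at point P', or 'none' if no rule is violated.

rule 4 at point 10

Zone of each point (C = within 1σ̂, B = 1σ̂–2σ̂, A = 2σ̂–3σ̂, * = beyond 3σ̂; sign = side of CL): 1:+C, 2:+C, 3:-C, 4:-C, 5:-C, 6:-C, 7:-C, 8:-B, 9:-B, 10:-C, 11:+C, 12:+C
Rule 4 (eight consecutive points on the same side of the centre line) is satisfied at point 10.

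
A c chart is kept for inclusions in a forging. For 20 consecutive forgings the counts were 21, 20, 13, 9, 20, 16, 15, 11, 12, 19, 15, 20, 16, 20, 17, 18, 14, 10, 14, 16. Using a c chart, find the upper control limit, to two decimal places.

c̄ = (21 + 20 + 13 + 9 + 20 + 16 + 15 + 11 + 12 + 19 + 15 + 20 + 16 + 20 + 17 + 18 + 14 + 10 + 14 + 16) / 20 = 316 / 20 = 15.8000
UCL = c̄ + 3√c̄ = 15.8000 + 3 × √15.8000 = 15.8000 + 3 × 3.9749 = 27.7248

27.72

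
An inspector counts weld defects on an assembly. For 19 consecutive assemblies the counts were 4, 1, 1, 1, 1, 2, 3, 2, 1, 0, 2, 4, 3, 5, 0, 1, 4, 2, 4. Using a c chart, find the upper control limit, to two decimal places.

6.56

c̄ = (4 + 1 + 1 + 1 + 1 + 2 + 3 + 2 + 1 + 0 + 2 + 4 + 3 + 5 + 0 + 1 + 4 + 2 + 4) / 19 = 41 / 19 = 2.1579
UCL = c̄ + 3√c̄ = 2.1579 + 3 × √2.1579 = 2.1579 + 3 × 1.4690 = 6.5648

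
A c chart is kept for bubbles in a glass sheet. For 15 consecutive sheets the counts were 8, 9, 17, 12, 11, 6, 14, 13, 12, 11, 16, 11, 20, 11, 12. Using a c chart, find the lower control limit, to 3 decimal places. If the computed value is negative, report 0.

c̄ = (8 + 9 + 17 + 12 + 11 + 6 + 14 + 13 + 12 + 11 + 16 + 11 + 20 + 11 + 12) / 15 = 183 / 15 = 12.2000
LCL = c̄ − 3√c̄ = 12.2000 − 3 × 3.4928 = 1.7215

1.721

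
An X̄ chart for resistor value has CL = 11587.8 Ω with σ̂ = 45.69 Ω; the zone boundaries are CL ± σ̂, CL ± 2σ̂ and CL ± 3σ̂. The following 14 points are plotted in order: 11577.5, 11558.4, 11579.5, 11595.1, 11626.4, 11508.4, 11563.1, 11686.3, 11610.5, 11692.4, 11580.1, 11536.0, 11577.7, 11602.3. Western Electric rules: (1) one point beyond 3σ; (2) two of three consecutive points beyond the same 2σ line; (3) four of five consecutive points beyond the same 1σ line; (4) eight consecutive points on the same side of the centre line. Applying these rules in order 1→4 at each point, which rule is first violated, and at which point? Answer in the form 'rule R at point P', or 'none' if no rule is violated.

rule 2 at point 10

Zone of each point (C = within 1σ̂, B = 1σ̂–2σ̂, A = 2σ̂–3σ̂, * = beyond 3σ̂; sign = side of CL): 1:-C, 2:-C, 3:-C, 4:+C, 5:+C, 6:-B, 7:-C, 8:+A, 9:+C, 10:+A, 11:-C, 12:-B, 13:-C, 14:+C
Rule 2 (two of three consecutive points beyond the same 2σ limit) is satisfied at point 10.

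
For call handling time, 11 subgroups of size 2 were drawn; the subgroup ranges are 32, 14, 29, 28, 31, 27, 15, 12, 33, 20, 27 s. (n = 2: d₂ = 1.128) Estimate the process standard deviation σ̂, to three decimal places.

21.599

R̄ = (32 + 14 + 29 + 28 + 31 + 27 + 15 + 12 + 33 + 20 + 27) / 11 = 24.3636
σ̂ = R̄ / d₂ = 24.3636 / 1.128 = 21.5990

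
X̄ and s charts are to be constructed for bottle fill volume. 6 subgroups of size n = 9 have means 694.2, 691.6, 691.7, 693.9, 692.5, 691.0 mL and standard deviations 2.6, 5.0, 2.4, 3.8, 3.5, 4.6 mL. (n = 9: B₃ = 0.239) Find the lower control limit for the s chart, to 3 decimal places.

s̄ = (2.6 + 5.0 + 2.4 + 3.8 + 3.5 + 4.6) / 6 = 3.6500
LCL_s = B₃·s̄ = 0.239 × 3.6500 = 0.8723

0.872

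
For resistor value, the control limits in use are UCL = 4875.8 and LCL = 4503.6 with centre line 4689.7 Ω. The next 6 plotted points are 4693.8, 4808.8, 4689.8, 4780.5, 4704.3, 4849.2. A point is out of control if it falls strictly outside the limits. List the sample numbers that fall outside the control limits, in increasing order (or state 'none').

none

All 6 points lie within [4503.6, 4875.8].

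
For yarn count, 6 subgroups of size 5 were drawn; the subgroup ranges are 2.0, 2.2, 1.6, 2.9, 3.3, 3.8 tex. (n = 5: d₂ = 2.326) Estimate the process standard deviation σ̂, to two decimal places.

1.13

R̄ = (2.0 + 2.2 + 1.6 + 2.9 + 3.3 + 3.8) / 6 = 2.6333
σ̂ = R̄ / d₂ = 2.6333 / 2.326 = 1.1321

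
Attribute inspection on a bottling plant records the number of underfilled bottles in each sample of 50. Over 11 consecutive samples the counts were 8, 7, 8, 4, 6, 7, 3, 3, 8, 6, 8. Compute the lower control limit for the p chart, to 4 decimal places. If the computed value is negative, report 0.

0.0000

p̄ = Σdᵢ / (k·n) = 68 / (11 × 50) = 0.12364
LCL = p̄ − 3·√(p̄(1−p̄)/n) = 0.12364 − 3 × 0.04655 = -0.01602 → 0 (negative, so LCL = 0)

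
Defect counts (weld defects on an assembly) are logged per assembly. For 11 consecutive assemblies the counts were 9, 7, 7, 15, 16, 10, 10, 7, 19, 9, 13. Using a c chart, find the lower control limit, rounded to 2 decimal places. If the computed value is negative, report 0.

1.10

c̄ = (9 + 7 + 7 + 15 + 16 + 10 + 10 + 7 + 19 + 9 + 13) / 11 = 122 / 11 = 11.0909
LCL = c̄ − 3√c̄ = 11.0909 − 3 × 3.3303 = 1.1000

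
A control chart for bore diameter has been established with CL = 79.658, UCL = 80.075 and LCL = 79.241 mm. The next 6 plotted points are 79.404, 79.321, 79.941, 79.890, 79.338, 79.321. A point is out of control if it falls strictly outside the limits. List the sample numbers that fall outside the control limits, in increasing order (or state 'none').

none

All 6 points lie within [79.241, 80.075].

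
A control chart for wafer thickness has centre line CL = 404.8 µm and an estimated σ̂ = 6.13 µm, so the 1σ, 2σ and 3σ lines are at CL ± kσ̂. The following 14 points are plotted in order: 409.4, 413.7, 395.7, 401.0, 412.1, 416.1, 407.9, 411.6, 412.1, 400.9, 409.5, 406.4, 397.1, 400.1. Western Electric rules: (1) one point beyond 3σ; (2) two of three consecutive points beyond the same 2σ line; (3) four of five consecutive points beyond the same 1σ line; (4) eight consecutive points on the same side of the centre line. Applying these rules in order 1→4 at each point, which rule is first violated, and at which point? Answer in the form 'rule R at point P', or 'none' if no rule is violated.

rule 3 at point 9

Zone of each point (C = within 1σ̂, B = 1σ̂–2σ̂, A = 2σ̂–3σ̂, * = beyond 3σ̂; sign = side of CL): 1:+C, 2:+B, 3:-B, 4:-C, 5:+B, 6:+B, 7:+C, 8:+B, 9:+B, 10:-C, 11:+C, 12:+C, 13:-B, 14:-C
Rule 3 (four of five consecutive points beyond the same 1σ limit) is satisfied at point 9.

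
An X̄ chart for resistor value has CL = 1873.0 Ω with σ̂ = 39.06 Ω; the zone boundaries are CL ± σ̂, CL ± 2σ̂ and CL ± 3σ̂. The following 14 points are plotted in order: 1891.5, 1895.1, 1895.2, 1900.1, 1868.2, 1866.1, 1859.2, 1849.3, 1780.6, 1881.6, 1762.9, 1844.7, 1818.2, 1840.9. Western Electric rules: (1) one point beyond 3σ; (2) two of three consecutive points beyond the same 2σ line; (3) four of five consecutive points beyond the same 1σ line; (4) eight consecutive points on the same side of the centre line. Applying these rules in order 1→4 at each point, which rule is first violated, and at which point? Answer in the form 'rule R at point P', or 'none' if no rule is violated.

Zone of each point (C = within 1σ̂, B = 1σ̂–2σ̂, A = 2σ̂–3σ̂, * = beyond 3σ̂; sign = side of CL): 1:+C, 2:+C, 3:+C, 4:+C, 5:-C, 6:-C, 7:-C, 8:-C, 9:-A, 10:+C, 11:-A, 12:-C, 13:-B, 14:-C
Rule 2 (two of three consecutive points beyond the same 2σ limit) is satisfied at point 11.

rule 2 at point 11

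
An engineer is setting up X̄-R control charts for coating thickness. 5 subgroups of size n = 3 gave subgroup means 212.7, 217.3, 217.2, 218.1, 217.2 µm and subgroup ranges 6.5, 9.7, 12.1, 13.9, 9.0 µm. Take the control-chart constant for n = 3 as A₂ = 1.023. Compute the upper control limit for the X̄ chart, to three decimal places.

226.976

X̄̄ = (212.7 + 217.3 + 217.2 + 218.1 + 217.2) / 5 = 1082.5000 / 5 = 216.5000
R̄ = (6.5 + 9.7 + 12.1 + 13.9 + 9.0) / 5 = 51.2000 / 5 = 10.2400
UCL = X̄̄ + A₂·R̄ = 216.5000 + 1.023 × 10.2400 = 226.9755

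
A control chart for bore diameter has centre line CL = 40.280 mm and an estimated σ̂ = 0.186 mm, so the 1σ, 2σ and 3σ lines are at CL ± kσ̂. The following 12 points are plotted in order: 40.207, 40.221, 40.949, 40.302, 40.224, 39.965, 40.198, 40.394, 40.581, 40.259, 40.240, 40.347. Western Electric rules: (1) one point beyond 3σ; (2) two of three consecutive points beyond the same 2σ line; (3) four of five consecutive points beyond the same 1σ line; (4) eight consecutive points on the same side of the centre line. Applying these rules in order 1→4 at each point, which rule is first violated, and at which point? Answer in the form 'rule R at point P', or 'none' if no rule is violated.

rule 1 at point 3

Zone of each point (C = within 1σ̂, B = 1σ̂–2σ̂, A = 2σ̂–3σ̂, * = beyond 3σ̂; sign = side of CL): 1:-C, 2:-C, 3:+*, 4:+C, 5:-C, 6:-B, 7:-C, 8:+C, 9:+B, 10:-C, 11:-C, 12:+C
Rule 1 (one point beyond the 3σ limits) is satisfied at point 3.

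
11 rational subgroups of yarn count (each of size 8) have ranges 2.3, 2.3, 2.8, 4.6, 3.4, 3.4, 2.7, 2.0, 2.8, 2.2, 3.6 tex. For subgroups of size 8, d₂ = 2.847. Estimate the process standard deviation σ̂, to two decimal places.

R̄ = (2.3 + 2.3 + 2.8 + 4.6 + 3.4 + 3.4 + 2.7 + 2.0 + 2.8 + 2.2 + 3.6) / 11 = 2.9182
σ̂ = R̄ / d₂ = 2.9182 / 2.847 = 1.0250

1.03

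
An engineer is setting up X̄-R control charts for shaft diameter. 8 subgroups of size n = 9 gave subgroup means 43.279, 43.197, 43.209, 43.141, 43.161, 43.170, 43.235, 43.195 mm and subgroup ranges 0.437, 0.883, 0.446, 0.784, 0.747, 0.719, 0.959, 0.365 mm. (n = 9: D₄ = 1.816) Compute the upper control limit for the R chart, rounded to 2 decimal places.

R̄ = (0.437 + 0.883 + 0.446 + 0.784 + 0.747 + 0.719 + 0.959 + 0.365) / 8 = 5.3400 / 8 = 0.6675
UCL_R = D₄·R̄ = 1.816 × 0.6675 = 1.2122

1.21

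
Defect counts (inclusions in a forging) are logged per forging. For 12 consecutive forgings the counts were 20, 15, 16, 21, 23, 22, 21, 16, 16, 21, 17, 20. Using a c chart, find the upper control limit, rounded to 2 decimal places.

32.08

c̄ = (20 + 15 + 16 + 21 + 23 + 22 + 21 + 16 + 16 + 21 + 17 + 20) / 12 = 228 / 12 = 19.0000
UCL = c̄ + 3√c̄ = 19.0000 + 3 × √19.0000 = 19.0000 + 3 × 4.3589 = 32.0767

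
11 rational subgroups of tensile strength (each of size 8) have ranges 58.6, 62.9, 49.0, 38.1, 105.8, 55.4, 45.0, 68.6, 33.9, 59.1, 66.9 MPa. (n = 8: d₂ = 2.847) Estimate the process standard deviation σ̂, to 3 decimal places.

R̄ = (58.6 + 62.9 + 49.0 + 38.1 + 105.8 + 55.4 + 45.0 + 68.6 + 33.9 + 59.1 + 66.9) / 11 = 58.4818
σ̂ = R̄ / d₂ = 58.4818 / 2.847 = 20.5416

20.542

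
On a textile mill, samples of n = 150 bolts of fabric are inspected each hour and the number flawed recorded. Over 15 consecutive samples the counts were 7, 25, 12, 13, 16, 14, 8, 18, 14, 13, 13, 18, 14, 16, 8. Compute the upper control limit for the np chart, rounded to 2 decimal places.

24.60

p̄ = Σdᵢ / (k·n) = 209 / (15 × 150) = 0.09289
UCL = np̄ + 3·√(np̄(1−p̄)) = 13.9333 + 3 × √(13.9333×0.90711) = 13.9333 + 3 × 3.5551 = 24.5988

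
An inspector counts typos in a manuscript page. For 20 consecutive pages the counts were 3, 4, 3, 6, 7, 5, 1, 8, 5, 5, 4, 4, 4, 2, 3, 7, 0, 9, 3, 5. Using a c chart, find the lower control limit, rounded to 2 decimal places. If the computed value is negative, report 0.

c̄ = (3 + 4 + 3 + 6 + 7 + 5 + 1 + 8 + 5 + 5 + 4 + 4 + 4 + 2 + 3 + 7 + 0 + 9 + 3 + 5) / 20 = 88 / 20 = 4.4000
LCL = c̄ − 3√c̄ = 4.4000 − 3 × 2.0976 = -1.8929 → 0 (cannot be negative)

0.00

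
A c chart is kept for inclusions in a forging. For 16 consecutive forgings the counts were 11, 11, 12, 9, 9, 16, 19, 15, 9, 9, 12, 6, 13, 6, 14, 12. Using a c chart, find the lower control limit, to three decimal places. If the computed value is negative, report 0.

1.292

c̄ = (11 + 11 + 12 + 9 + 9 + 16 + 19 + 15 + 9 + 9 + 12 + 6 + 13 + 6 + 14 + 12) / 16 = 183 / 16 = 11.4375
LCL = c̄ − 3√c̄ = 11.4375 − 3 × 3.3819 = 1.2917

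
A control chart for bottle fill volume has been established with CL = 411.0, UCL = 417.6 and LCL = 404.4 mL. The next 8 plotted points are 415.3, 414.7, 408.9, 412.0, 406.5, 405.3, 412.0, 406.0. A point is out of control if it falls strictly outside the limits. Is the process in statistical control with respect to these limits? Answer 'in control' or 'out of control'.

All 8 points lie within [404.4, 417.6].

in control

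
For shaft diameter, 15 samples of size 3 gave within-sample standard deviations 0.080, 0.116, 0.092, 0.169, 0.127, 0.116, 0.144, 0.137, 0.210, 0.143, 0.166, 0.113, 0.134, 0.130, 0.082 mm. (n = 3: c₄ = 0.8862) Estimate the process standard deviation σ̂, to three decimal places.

0.147

s̄ = (0.080 + 0.116 + 0.092 + 0.169 + 0.127 + 0.116 + 0.144 + 0.137 + 0.210 + 0.143 + 0.166 + 0.113 + 0.134 + 0.130 + 0.082) / 15 = 0.1306
σ̂ = s̄ / c₄ = 0.1306 / 0.8862 = 0.1474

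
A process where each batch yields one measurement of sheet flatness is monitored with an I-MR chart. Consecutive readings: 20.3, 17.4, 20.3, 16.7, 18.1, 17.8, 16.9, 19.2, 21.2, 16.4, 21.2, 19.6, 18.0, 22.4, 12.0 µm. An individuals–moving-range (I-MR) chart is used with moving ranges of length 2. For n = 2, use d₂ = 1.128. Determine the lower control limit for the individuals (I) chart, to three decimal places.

10.160

X̄ = (20.3 + 17.4 + 20.3 + 16.7 + 18.1 + 17.8 + 16.9 + 19.2 + 21.2 + 16.4 + 21.2 + 19.6 + 18.0 + 22.4 + 12.0) / 15 = 18.5000
Moving ranges: 2.9, 2.9, 3.6, 1.4, 0.3, 0.9, 2.3, 2.0, 4.8, 4.8, 1.6, 1.6, 4.4, 10.4; M̄R̄ = 43.9000 / 14 = 3.1357
LCL = X̄ − 3·M̄R̄/d₂ = 18.5000 − 3 × 3.1357 / 1.128 = 10.1603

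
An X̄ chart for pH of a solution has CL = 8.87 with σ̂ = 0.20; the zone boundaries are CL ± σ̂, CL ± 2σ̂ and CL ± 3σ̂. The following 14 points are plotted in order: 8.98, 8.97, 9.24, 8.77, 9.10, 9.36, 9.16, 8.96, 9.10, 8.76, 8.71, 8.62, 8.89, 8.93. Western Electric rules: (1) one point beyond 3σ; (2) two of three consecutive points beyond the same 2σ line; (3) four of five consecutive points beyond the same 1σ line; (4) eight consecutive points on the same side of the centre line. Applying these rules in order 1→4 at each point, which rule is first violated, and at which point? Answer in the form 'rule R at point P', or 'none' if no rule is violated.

Zone of each point (C = within 1σ̂, B = 1σ̂–2σ̂, A = 2σ̂–3σ̂, * = beyond 3σ̂; sign = side of CL): 1:+C, 2:+C, 3:+B, 4:-C, 5:+B, 6:+A, 7:+B, 8:+C, 9:+B, 10:-C, 11:-C, 12:-B, 13:+C, 14:+C
Rule 3 (four of five consecutive points beyond the same 1σ limit) is satisfied at point 7.

rule 3 at point 7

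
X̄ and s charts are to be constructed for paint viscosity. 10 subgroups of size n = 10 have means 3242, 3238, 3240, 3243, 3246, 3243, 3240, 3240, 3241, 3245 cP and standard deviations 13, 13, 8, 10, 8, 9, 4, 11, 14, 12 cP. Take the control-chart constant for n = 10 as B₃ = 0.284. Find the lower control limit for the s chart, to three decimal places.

2.897

s̄ = (13 + 13 + 8 + 10 + 8 + 9 + 4 + 11 + 14 + 12) / 10 = 10.2000
LCL_s = B₃·s̄ = 0.284 × 10.2000 = 2.8968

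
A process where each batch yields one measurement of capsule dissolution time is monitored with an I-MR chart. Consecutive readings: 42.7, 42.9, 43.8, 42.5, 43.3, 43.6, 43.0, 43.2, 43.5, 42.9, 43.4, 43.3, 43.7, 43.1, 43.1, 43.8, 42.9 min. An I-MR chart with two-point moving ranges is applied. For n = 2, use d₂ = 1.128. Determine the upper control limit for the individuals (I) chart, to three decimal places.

X̄ = (42.7 + 42.9 + 43.8 + 42.5 + 43.3 + 43.6 + 43.0 + 43.2 + 43.5 + 42.9 + 43.4 + 43.3 + 43.7 + 43.1 + 43.1 + 43.8 + 42.9) / 17 = 43.2176
Moving ranges: 0.2, 0.9, 1.3, 0.8, 0.3, 0.6, 0.2, 0.3, 0.6, 0.5, 0.1, 0.4, 0.6, 0.0, 0.7, 0.9; M̄R̄ = 8.4000 / 16 = 0.5250
UCL = X̄ + 3·M̄R̄/d₂ = 43.2176 + 3 × 0.5250 / 1.128 = 44.6139

44.614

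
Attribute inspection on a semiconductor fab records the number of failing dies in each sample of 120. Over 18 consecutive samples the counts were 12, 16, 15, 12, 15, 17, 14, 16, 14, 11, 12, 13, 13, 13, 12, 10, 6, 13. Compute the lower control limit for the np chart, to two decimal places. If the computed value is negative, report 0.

p̄ = Σdᵢ / (k·n) = 234 / (18 × 120) = 0.10833
LCL = np̄ − 3·√(np̄(1−p̄)) = 13.0000 − 3 × 3.4047 = 2.7860

2.79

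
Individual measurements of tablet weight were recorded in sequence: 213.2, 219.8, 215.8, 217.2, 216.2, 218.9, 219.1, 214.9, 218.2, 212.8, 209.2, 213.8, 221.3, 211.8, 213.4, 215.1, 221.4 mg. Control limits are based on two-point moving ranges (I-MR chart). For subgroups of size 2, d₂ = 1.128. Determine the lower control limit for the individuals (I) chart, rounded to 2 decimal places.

X̄ = (213.2 + 219.8 + 215.8 + 217.2 + 216.2 + 218.9 + 219.1 + 214.9 + 218.2 + 212.8 + 209.2 + 213.8 + 221.3 + 211.8 + 213.4 + 215.1 + 221.4) / 17 = 216.0059
Moving ranges: 6.6, 4.0, 1.4, 1.0, 2.7, 0.2, 4.2, 3.3, 5.4, 3.6, 4.6, 7.5, 9.5, 1.6, 1.7, 6.3; M̄R̄ = 63.6000 / 16 = 3.9750
LCL = X̄ − 3·M̄R̄/d₂ = 216.0059 − 3 × 3.9750 / 1.128 = 205.4341

205.43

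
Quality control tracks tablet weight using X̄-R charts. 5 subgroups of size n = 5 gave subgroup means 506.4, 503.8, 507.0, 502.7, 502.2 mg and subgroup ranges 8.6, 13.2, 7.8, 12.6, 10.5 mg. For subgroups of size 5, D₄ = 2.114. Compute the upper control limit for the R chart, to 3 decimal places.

R̄ = (8.6 + 13.2 + 7.8 + 12.6 + 10.5) / 5 = 52.7000 / 5 = 10.5400
UCL_R = D₄·R̄ = 2.114 × 10.5400 = 22.2816

22.282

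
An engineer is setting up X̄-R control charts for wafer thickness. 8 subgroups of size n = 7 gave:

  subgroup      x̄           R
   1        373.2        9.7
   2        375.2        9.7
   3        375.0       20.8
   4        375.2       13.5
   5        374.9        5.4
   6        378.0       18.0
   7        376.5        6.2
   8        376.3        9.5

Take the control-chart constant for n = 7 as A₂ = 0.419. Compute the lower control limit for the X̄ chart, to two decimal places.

X̄̄ = (373.2 + 375.2 + 375.0 + 375.2 + 374.9 + 378.0 + 376.5 + 376.3) / 8 = 3004.3000 / 8 = 375.5375
R̄ = (9.7 + 9.7 + 20.8 + 13.5 + 5.4 + 18.0 + 6.2 + 9.5) / 8 = 92.8000 / 8 = 11.6000
LCL = X̄̄ − A₂·R̄ = 375.5375 − 0.419 × 11.6000 = 370.6771

370.68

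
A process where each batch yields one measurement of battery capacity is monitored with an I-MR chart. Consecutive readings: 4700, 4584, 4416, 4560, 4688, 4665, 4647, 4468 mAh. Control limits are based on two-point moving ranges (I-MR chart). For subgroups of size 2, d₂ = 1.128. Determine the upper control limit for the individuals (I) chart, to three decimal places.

4885.833

X̄ = (4700 + 4584 + 4416 + 4560 + 4688 + 4665 + 4647 + 4468) / 8 = 4591.0000
Moving ranges: 116, 168, 144, 128, 23, 18, 179; M̄R̄ = 776.0000 / 7 = 110.8571
UCL = X̄ + 3·M̄R̄/d₂ = 4591.0000 + 3 × 110.8571 / 1.128 = 4885.8328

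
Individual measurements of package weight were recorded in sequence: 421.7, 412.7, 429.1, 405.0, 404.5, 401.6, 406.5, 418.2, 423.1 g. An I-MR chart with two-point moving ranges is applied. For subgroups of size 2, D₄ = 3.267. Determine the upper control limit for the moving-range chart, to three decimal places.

30.383

Moving ranges: 9.0, 16.4, 24.1, 0.5, 2.9, 4.9, 11.7, 4.9; M̄R̄ = 74.4000 / 8 = 9.3000
UCL_MR = D₄·M̄R̄ = 3.267 × 9.3000 = 30.3831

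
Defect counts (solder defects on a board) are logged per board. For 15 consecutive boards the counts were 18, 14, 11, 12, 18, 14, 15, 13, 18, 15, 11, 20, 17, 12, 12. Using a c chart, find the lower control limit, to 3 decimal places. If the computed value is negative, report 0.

3.178

c̄ = (18 + 14 + 11 + 12 + 18 + 14 + 15 + 13 + 18 + 15 + 11 + 20 + 17 + 12 + 12) / 15 = 220 / 15 = 14.6667
LCL = c̄ − 3√c̄ = 14.6667 − 3 × 3.8297 = 3.1775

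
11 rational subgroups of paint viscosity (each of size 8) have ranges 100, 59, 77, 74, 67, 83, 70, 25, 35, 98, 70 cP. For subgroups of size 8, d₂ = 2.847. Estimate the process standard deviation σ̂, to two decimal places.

R̄ = (100 + 59 + 77 + 74 + 67 + 83 + 70 + 25 + 35 + 98 + 70) / 11 = 68.9091
σ̂ = R̄ / d₂ = 68.9091 / 2.847 = 24.2041

24.20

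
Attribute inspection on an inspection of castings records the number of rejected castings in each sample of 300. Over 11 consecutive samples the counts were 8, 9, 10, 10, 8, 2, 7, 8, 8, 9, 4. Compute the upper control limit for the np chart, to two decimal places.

p̄ = Σdᵢ / (k·n) = 83 / (11 × 300) = 0.02515
UCL = np̄ + 3·√(np̄(1−p̄)) = 7.5455 + 3 × √(7.5455×0.97485) = 7.5455 + 3 × 2.7121 = 15.6819

15.68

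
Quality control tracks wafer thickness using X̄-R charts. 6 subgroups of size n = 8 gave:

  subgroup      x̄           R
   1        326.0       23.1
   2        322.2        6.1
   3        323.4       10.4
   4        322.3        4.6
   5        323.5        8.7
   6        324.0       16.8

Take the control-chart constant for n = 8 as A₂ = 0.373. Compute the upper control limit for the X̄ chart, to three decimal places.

327.900

X̄̄ = (326.0 + 322.2 + 323.4 + 322.3 + 323.5 + 324.0) / 6 = 1941.4000 / 6 = 323.5667
R̄ = (23.1 + 6.1 + 10.4 + 4.6 + 8.7 + 16.8) / 6 = 69.7000 / 6 = 11.6167
UCL = X̄̄ + A₂·R̄ = 323.5667 + 0.373 × 11.6167 = 327.8997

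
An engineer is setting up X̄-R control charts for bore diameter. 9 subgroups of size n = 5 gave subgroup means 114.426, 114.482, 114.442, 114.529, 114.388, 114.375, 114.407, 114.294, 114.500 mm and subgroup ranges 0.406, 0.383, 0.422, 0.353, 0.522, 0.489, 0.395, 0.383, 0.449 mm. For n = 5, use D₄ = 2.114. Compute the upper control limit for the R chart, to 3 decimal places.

0.893

R̄ = (0.406 + 0.383 + 0.422 + 0.353 + 0.522 + 0.489 + 0.395 + 0.383 + 0.449) / 9 = 3.8020 / 9 = 0.4224
UCL_R = D₄·R̄ = 2.114 × 0.4224 = 0.8930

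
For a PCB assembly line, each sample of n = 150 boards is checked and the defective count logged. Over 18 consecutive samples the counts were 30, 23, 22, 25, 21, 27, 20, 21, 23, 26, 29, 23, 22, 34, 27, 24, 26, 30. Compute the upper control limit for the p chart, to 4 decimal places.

0.2593

p̄ = Σdᵢ / (k·n) = 453 / (18 × 150) = 0.16778
UCL = p̄ + 3·√(p̄(1−p̄)/n) = 0.16778 + 3 × √(0.16778×0.83222/150) = 0.16778 + 3 × 0.03051 = 0.25931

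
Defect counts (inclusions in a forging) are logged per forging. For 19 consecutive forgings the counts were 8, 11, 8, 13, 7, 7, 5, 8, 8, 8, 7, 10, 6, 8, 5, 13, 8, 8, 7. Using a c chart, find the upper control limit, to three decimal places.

16.727

c̄ = (8 + 11 + 8 + 13 + 7 + 7 + 5 + 8 + 8 + 8 + 7 + 10 + 6 + 8 + 5 + 13 + 8 + 8 + 7) / 19 = 155 / 19 = 8.1579
UCL = c̄ + 3√c̄ = 8.1579 + 3 × √8.1579 = 8.1579 + 3 × 2.8562 = 16.7265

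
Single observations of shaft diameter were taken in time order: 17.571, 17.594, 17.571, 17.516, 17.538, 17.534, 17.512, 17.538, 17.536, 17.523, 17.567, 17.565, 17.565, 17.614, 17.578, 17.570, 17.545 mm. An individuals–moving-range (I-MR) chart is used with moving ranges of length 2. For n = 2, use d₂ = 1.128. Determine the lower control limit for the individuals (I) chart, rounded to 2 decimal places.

X̄ = (17.571 + 17.594 + 17.571 + 17.516 + 17.538 + 17.534 + 17.512 + 17.538 + 17.536 + 17.523 + 17.567 + 17.565 + 17.565 + 17.614 + 17.578 + 17.570 + 17.545) / 17 = 17.5551
Moving ranges: 0.023, 0.023, 0.055, 0.022, 0.004, 0.022, 0.026, 0.002, 0.013, 0.044, 0.002, 0.000, 0.049, 0.036, 0.008, 0.025; M̄R̄ = 0.3540 / 16 = 0.0221
LCL = X̄ − 3·M̄R̄/d₂ = 17.5551 − 3 × 0.0221 / 1.128 = 17.4963

17.50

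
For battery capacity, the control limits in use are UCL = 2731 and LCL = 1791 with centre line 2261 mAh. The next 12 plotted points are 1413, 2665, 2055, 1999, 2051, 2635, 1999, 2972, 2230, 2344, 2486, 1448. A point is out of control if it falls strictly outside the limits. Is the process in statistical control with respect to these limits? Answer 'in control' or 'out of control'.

out of control

Compare each point to [1791, 2731]: sample 1 = 1413 < LCL; sample 8 = 2972 > UCL; sample 12 = 1448 < LCL.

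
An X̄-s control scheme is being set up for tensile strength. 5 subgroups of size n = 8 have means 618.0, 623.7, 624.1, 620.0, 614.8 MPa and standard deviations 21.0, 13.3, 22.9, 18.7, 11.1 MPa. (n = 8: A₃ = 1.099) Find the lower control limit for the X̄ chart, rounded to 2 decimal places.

601.00

X̄̄ = (618.0 + 623.7 + 624.1 + 620.0 + 614.8) / 5 = 620.1200
s̄ = (21.0 + 13.3 + 22.9 + 18.7 + 11.1) / 5 = 17.4000
LCL = X̄̄ − A₃·s̄ = 620.1200 − 1.099 × 17.4000 = 600.9974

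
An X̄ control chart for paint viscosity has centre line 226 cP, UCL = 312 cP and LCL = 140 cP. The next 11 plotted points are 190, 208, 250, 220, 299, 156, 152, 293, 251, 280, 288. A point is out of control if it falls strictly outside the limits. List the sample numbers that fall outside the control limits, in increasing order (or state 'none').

none

All 11 points lie within [140, 312].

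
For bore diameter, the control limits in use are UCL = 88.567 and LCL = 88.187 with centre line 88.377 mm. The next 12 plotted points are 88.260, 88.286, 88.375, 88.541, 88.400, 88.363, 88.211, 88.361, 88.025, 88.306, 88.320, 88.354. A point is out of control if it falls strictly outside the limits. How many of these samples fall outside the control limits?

Compare each point to [88.187, 88.567]: sample 9 = 88.025 < LCL.

1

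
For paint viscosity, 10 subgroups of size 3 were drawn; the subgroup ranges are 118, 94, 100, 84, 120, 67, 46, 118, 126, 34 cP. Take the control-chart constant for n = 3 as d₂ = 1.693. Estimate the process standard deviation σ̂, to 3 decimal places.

53.574

R̄ = (118 + 94 + 100 + 84 + 120 + 67 + 46 + 118 + 126 + 34) / 10 = 90.7000
σ̂ = R̄ / d₂ = 90.7000 / 1.693 = 53.5735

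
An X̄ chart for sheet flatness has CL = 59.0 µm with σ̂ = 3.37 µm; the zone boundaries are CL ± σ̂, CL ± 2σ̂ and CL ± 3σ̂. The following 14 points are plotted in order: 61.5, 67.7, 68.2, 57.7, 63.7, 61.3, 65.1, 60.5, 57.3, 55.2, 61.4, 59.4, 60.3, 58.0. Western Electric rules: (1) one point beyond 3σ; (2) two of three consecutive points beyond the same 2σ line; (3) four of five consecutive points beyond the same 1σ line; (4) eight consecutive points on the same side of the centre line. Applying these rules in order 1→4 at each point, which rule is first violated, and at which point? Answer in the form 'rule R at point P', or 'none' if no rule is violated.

rule 2 at point 3

Zone of each point (C = within 1σ̂, B = 1σ̂–2σ̂, A = 2σ̂–3σ̂, * = beyond 3σ̂; sign = side of CL): 1:+C, 2:+A, 3:+A, 4:-C, 5:+B, 6:+C, 7:+B, 8:+C, 9:-C, 10:-B, 11:+C, 12:+C, 13:+C, 14:-C
Rule 2 (two of three consecutive points beyond the same 2σ limit) is satisfied at point 3.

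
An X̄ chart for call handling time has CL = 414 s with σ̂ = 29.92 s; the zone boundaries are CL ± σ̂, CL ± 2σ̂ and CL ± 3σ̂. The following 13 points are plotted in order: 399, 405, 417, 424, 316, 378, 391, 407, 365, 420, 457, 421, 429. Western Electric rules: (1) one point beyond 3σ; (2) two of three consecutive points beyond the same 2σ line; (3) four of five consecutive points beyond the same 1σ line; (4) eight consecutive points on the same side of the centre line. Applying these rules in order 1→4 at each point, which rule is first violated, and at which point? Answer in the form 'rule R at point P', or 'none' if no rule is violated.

rule 1 at point 5

Zone of each point (C = within 1σ̂, B = 1σ̂–2σ̂, A = 2σ̂–3σ̂, * = beyond 3σ̂; sign = side of CL): 1:-C, 2:-C, 3:+C, 4:+C, 5:-*, 6:-B, 7:-C, 8:-C, 9:-B, 10:+C, 11:+B, 12:+C, 13:+C
Rule 1 (one point beyond the 3σ limits) is satisfied at point 5.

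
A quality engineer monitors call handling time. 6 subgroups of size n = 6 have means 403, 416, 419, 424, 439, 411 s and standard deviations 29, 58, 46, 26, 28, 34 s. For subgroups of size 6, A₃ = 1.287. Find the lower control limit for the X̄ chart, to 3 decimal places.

X̄̄ = (403 + 416 + 419 + 424 + 439 + 411) / 6 = 418.6667
s̄ = (29 + 58 + 46 + 26 + 28 + 34) / 6 = 36.8333
LCL = X̄̄ − A₃·s̄ = 418.6667 − 1.287 × 36.8333 = 371.2622

371.262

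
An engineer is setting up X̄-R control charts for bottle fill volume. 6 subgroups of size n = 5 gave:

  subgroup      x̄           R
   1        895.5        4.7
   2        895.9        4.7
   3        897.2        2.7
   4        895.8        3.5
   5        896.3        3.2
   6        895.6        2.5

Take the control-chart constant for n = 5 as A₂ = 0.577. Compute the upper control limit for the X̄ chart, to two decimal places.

X̄̄ = (895.5 + 895.9 + 897.2 + 895.8 + 896.3 + 895.6) / 6 = 5376.3000 / 6 = 896.0500
R̄ = (4.7 + 4.7 + 2.7 + 3.5 + 3.2 + 2.5) / 6 = 21.3000 / 6 = 3.5500
UCL = X̄̄ + A₂·R̄ = 896.0500 + 0.577 × 3.5500 = 898.0984

898.10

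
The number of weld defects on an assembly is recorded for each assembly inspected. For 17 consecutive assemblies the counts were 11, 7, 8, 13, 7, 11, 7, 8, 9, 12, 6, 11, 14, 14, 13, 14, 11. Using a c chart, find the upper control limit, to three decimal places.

c̄ = (11 + 7 + 8 + 13 + 7 + 11 + 7 + 8 + 9 + 12 + 6 + 11 + 14 + 14 + 13 + 14 + 11) / 17 = 176 / 17 = 10.3529
UCL = c̄ + 3√c̄ = 10.3529 + 3 × √10.3529 = 10.3529 + 3 × 3.2176 = 20.0057

20.006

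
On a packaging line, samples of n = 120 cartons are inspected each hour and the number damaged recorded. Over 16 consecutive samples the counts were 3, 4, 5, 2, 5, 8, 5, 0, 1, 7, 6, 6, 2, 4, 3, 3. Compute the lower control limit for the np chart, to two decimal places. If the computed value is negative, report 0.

0.00

p̄ = Σdᵢ / (k·n) = 64 / (16 × 120) = 0.03333
LCL = np̄ − 3·√(np̄(1−p̄)) = 4.0000 − 3 × 1.9664 = -1.8992 → 0 (negative, so LCL = 0)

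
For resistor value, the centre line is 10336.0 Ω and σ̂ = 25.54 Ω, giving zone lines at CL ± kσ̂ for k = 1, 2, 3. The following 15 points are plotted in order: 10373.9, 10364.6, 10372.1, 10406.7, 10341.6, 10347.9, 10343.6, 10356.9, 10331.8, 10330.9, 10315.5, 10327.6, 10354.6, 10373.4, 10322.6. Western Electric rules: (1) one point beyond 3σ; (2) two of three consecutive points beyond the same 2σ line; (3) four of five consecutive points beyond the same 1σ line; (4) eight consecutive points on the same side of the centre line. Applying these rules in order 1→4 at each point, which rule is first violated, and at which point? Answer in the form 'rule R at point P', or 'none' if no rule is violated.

Zone of each point (C = within 1σ̂, B = 1σ̂–2σ̂, A = 2σ̂–3σ̂, * = beyond 3σ̂; sign = side of CL): 1:+B, 2:+B, 3:+B, 4:+A, 5:+C, 6:+C, 7:+C, 8:+C, 9:-C, 10:-C, 11:-C, 12:-C, 13:+C, 14:+B, 15:-C
Rule 3 (four of five consecutive points beyond the same 1σ limit) is satisfied at point 4.

rule 3 at point 4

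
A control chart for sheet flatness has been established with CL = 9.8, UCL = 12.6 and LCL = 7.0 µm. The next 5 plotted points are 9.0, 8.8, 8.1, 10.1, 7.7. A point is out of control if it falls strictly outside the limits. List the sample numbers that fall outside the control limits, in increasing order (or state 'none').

none

All 5 points lie within [7.0, 12.6].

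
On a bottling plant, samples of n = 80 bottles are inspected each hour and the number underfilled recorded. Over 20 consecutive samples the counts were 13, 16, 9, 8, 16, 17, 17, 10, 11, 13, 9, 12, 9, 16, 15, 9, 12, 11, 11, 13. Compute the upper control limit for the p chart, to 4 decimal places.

p̄ = Σdᵢ / (k·n) = 247 / (20 × 80) = 0.15438
UCL = p̄ + 3·√(p̄(1−p̄)/n) = 0.15438 + 3 × √(0.15438×0.84562/80) = 0.15438 + 3 × 0.04040 = 0.27556

0.2756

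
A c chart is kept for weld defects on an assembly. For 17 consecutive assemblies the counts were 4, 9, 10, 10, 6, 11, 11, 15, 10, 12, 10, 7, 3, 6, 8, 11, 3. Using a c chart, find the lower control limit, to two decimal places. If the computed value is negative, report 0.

c̄ = (4 + 9 + 10 + 10 + 6 + 11 + 11 + 15 + 10 + 12 + 10 + 7 + 3 + 6 + 8 + 11 + 3) / 17 = 146 / 17 = 8.5882
LCL = c̄ − 3√c̄ = 8.5882 − 3 × 2.9306 = -0.2035 → 0 (cannot be negative)

0.00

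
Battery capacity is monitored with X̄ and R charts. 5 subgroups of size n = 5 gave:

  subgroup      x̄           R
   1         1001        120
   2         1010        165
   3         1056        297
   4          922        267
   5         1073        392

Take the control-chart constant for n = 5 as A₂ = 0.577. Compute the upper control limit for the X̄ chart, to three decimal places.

1155.611

X̄̄ = (1001 + 1010 + 1056 + 922 + 1073) / 5 = 5062.0000 / 5 = 1012.4000
R̄ = (120 + 165 + 297 + 267 + 392) / 5 = 1241.0000 / 5 = 248.2000
UCL = X̄̄ + A₂·R̄ = 1012.4000 + 0.577 × 248.2000 = 1155.6114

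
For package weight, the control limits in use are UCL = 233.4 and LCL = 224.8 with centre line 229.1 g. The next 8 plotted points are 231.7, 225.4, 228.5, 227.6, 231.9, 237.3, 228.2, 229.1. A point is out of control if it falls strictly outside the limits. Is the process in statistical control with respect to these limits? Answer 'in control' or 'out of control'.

Compare each point to [224.8, 233.4]: sample 6 = 237.3 > UCL.

out of control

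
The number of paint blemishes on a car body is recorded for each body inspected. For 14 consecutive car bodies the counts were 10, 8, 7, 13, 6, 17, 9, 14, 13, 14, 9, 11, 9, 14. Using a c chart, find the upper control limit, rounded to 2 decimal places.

c̄ = (10 + 8 + 7 + 13 + 6 + 17 + 9 + 14 + 13 + 14 + 9 + 11 + 9 + 14) / 14 = 154 / 14 = 11.0000
UCL = c̄ + 3√c̄ = 11.0000 + 3 × √11.0000 = 11.0000 + 3 × 3.3166 = 20.9499

20.95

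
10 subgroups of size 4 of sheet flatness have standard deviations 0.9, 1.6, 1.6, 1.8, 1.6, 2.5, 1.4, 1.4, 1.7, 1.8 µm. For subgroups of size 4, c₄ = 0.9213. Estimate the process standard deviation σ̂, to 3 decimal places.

s̄ = (0.9 + 1.6 + 1.6 + 1.8 + 1.6 + 2.5 + 1.4 + 1.4 + 1.7 + 1.8) / 10 = 1.6300
σ̂ = s̄ / c₄ = 1.6300 / 0.9213 = 1.7692

1.769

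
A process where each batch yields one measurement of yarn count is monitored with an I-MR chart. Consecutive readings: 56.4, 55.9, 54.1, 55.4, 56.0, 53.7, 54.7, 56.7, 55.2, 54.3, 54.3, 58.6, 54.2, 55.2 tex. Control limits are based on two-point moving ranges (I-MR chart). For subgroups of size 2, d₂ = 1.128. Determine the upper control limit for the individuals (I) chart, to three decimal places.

X̄ = (56.4 + 55.9 + 54.1 + 55.4 + 56.0 + 53.7 + 54.7 + 56.7 + 55.2 + 54.3 + 54.3 + 58.6 + 54.2 + 55.2) / 14 = 55.3357
Moving ranges: 0.5, 1.8, 1.3, 0.6, 2.3, 1.0, 2.0, 1.5, 0.9, 0.0, 4.3, 4.4, 1.0; M̄R̄ = 21.6000 / 13 = 1.6615
UCL = X̄ + 3·M̄R̄/d₂ = 55.3357 + 3 × 1.6615 / 1.128 = 59.7547

59.755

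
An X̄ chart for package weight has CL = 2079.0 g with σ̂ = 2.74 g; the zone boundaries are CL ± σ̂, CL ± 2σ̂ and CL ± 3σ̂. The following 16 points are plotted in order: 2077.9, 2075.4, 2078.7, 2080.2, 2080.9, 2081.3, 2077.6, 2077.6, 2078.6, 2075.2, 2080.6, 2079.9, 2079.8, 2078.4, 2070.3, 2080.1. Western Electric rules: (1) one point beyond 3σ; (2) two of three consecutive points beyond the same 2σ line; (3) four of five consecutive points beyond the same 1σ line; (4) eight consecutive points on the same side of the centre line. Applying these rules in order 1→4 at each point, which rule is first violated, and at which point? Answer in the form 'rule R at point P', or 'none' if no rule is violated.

rule 1 at point 15

Zone of each point (C = within 1σ̂, B = 1σ̂–2σ̂, A = 2σ̂–3σ̂, * = beyond 3σ̂; sign = side of CL): 1:-C, 2:-B, 3:-C, 4:+C, 5:+C, 6:+C, 7:-C, 8:-C, 9:-C, 10:-B, 11:+C, 12:+C, 13:+C, 14:-C, 15:-*, 16:+C
Rule 1 (one point beyond the 3σ limits) is satisfied at point 15.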